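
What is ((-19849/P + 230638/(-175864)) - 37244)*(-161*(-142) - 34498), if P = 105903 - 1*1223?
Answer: 249326371350770713/575295110 ≈ 4.3339e+8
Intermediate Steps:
P = 104680 (P = 105903 - 1223 = 104680)
((-19849/P + 230638/(-175864)) - 37244)*(-161*(-142) - 34498) = ((-19849/104680 + 230638/(-175864)) - 37244)*(-161*(-142) - 34498) = ((-19849*1/104680 + 230638*(-1/175864)) - 37244)*(22862 - 34498) = ((-19849/104680 - 115319/87932) - 37244)*(-11636) = (-3454238797/2301180440 - 37244)*(-11636) = -85708618546157/2301180440*(-11636) = 249326371350770713/575295110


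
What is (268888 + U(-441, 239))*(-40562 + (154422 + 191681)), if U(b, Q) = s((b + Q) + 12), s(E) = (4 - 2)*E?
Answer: 82040202828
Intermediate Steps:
s(E) = 2*E
U(b, Q) = 24 + 2*Q + 2*b (U(b, Q) = 2*((b + Q) + 12) = 2*((Q + b) + 12) = 2*(12 + Q + b) = 24 + 2*Q + 2*b)
(268888 + U(-441, 239))*(-40562 + (154422 + 191681)) = (268888 + (24 + 2*239 + 2*(-441)))*(-40562 + (154422 + 191681)) = (268888 + (24 + 478 - 882))*(-40562 + 346103) = (268888 - 380)*305541 = 268508*305541 = 82040202828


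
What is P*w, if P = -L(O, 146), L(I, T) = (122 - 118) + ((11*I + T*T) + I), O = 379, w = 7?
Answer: -181076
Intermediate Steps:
L(I, T) = 4 + T**2 + 12*I (L(I, T) = 4 + ((11*I + T**2) + I) = 4 + ((T**2 + 11*I) + I) = 4 + (T**2 + 12*I) = 4 + T**2 + 12*I)
P = -25868 (P = -(4 + 146**2 + 12*379) = -(4 + 21316 + 4548) = -1*25868 = -25868)
P*w = -25868*7 = -181076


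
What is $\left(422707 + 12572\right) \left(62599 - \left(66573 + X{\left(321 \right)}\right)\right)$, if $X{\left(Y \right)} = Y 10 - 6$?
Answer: $-3124432662$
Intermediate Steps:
$X{\left(Y \right)} = -6 + 10 Y$ ($X{\left(Y \right)} = 10 Y - 6 = -6 + 10 Y$)
$\left(422707 + 12572\right) \left(62599 - \left(66573 + X{\left(321 \right)}\right)\right) = \left(422707 + 12572\right) \left(62599 - \left(66567 + 3210\right)\right) = 435279 \left(62599 - 69777\right) = 435279 \left(-7178\right) = -3124432662$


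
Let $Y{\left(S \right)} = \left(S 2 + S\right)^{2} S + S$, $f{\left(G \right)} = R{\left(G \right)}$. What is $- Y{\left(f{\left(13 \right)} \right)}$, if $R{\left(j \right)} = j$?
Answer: $-19786$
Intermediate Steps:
$f{\left(G \right)} = G$
$Y{\left(S \right)} = S + 9 S^{3}$ ($Y{\left(S \right)} = \left(2 S + S\right)^{2} S + S = \left(3 S\right)^{2} S + S = 9 S^{2} S + S = 9 S^{3} + S = S + 9 S^{3}$)
$- Y{\left(f{\left(13 \right)} \right)} = - (13 + 9 \cdot 13^{3}) = - (13 + 9 \cdot 2197) = - (13 + 19773) = \left(-1\right) 19786 = -19786$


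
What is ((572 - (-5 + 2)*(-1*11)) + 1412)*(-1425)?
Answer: -2780175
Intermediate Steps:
((572 - (-5 + 2)*(-1*11)) + 1412)*(-1425) = ((572 - (-3)*(-11)) + 1412)*(-1425) = ((572 - 1*33) + 1412)*(-1425) = ((572 - 33) + 1412)*(-1425) = (539 + 1412)*(-1425) = 1951*(-1425) = -2780175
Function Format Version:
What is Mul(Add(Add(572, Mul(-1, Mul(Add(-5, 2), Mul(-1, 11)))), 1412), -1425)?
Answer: -2780175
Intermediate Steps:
Mul(Add(Add(572, Mul(-1, Mul(Add(-5, 2), Mul(-1, 11)))), 1412), -1425) = Mul(Add(Add(572, Mul(-1, Mul(-3, -11))), 1412), -1425) = Mul(Add(Add(572, Mul(-1, 33)), 1412), -1425) = Mul(Add(Add(572, -33), 1412), -1425) = Mul(Add(539, 1412), -1425) = Mul(1951, -1425) = -2780175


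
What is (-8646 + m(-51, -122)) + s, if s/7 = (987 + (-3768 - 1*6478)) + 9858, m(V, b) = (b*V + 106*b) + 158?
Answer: -11005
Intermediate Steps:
m(V, b) = 158 + 106*b + V*b (m(V, b) = (V*b + 106*b) + 158 = (106*b + V*b) + 158 = 158 + 106*b + V*b)
s = 4193 (s = 7*((987 + (-3768 - 1*6478)) + 9858) = 7*((987 + (-3768 - 6478)) + 9858) = 7*((987 - 10246) + 9858) = 7*(-9259 + 9858) = 7*599 = 4193)
(-8646 + m(-51, -122)) + s = (-8646 + (158 + 106*(-122) - 51*(-122))) + 4193 = (-8646 + (158 - 12932 + 6222)) + 4193 = (-8646 - 6552) + 4193 = -15198 + 4193 = -11005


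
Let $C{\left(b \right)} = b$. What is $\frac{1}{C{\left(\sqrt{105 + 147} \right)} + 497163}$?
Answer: $\frac{165721}{82390349439} - \frac{2 \sqrt{7}}{82390349439} \approx 2.0113 \cdot 10^{-6}$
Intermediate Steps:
$\frac{1}{C{\left(\sqrt{105 + 147} \right)} + 497163} = \frac{1}{\sqrt{105 + 147} + 497163} = \frac{1}{\sqrt{252} + 497163} = \frac{1}{6 \sqrt{7} + 497163} = \frac{1}{497163 + 6 \sqrt{7}}$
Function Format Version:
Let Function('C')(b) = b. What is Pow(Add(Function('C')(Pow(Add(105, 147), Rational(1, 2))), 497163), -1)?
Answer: Add(Rational(165721, 82390349439), Mul(Rational(-2, 82390349439), Pow(7, Rational(1, 2)))) ≈ 2.0113e-6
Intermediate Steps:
Pow(Add(Function('C')(Pow(Add(105, 147), Rational(1, 2))), 497163), -1) = Pow(Add(Pow(Add(105, 147), Rational(1, 2)), 497163), -1) = Pow(Add(Pow(252, Rational(1, 2)), 497163), -1) = Pow(Add(Mul(6, Pow(7, Rational(1, 2))), 497163), -1) = Pow(Add(497163, Mul(6, Pow(7, Rational(1, 2)))), -1)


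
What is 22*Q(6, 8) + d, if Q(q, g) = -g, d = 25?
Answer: -151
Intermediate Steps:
22*Q(6, 8) + d = 22*(-1*8) + 25 = 22*(-8) + 25 = -176 + 25 = -151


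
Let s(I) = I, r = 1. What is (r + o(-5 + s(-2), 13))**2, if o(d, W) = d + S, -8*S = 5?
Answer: 2809/64 ≈ 43.891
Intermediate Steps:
S = -5/8 (S = -1/8*5 = -5/8 ≈ -0.62500)
o(d, W) = -5/8 + d (o(d, W) = d - 5/8 = -5/8 + d)
(r + o(-5 + s(-2), 13))**2 = (1 + (-5/8 + (-5 - 2)))**2 = (1 + (-5/8 - 7))**2 = (1 - 61/8)**2 = (-53/8)**2 = 2809/64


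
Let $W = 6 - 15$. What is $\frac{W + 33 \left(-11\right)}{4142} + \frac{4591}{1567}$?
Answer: $\frac{9216499}{3245257} \approx 2.84$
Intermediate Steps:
$W = -9$
$\frac{W + 33 \left(-11\right)}{4142} + \frac{4591}{1567} = \frac{-9 + 33 \left(-11\right)}{4142} + \frac{4591}{1567} = \left(-9 - 363\right) \frac{1}{4142} + 4591 \cdot \frac{1}{1567} = \left(-372\right) \frac{1}{4142} + \frac{4591}{1567} = - \frac{186}{2071} + \frac{4591}{1567} = \frac{9216499}{3245257}$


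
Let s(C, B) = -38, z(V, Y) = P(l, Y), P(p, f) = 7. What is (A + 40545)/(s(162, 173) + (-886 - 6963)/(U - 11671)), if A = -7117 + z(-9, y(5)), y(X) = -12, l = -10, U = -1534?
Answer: -147169725/164647 ≈ -893.85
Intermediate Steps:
z(V, Y) = 7
A = -7110 (A = -7117 + 7 = -7110)
(A + 40545)/(s(162, 173) + (-886 - 6963)/(U - 11671)) = (-7110 + 40545)/(-38 + (-886 - 6963)/(-1534 - 11671)) = 33435/(-38 - 7849/(-13205)) = 33435/(-38 - 7849*(-1/13205)) = 33435/(-38 + 7849/13205) = 33435/(-493941/13205) = 33435*(-13205/493941) = -147169725/164647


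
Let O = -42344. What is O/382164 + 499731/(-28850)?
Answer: -48050205571/2756357850 ≈ -17.432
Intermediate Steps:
O/382164 + 499731/(-28850) = -42344/382164 + 499731/(-28850) = -42344*1/382164 + 499731*(-1/28850) = -10586/95541 - 499731/28850 = -48050205571/2756357850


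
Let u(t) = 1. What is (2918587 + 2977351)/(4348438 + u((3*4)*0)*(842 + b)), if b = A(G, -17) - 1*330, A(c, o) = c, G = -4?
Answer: 2947969/2174473 ≈ 1.3557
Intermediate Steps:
b = -334 (b = -4 - 1*330 = -4 - 330 = -334)
(2918587 + 2977351)/(4348438 + u((3*4)*0)*(842 + b)) = (2918587 + 2977351)/(4348438 + 1*(842 - 334)) = 5895938/(4348438 + 1*508) = 5895938/(4348438 + 508) = 5895938/4348946 = 5895938*(1/4348946) = 2947969/2174473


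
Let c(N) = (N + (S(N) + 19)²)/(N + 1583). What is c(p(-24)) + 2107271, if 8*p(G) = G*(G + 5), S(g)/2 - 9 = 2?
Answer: 1727963089/820 ≈ 2.1073e+6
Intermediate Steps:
S(g) = 22 (S(g) = 18 + 2*2 = 18 + 4 = 22)
p(G) = G*(5 + G)/8 (p(G) = (G*(G + 5))/8 = (G*(5 + G))/8 = G*(5 + G)/8)
c(N) = (1681 + N)/(1583 + N) (c(N) = (N + (22 + 19)²)/(N + 1583) = (N + 41²)/(1583 + N) = (N + 1681)/(1583 + N) = (1681 + N)/(1583 + N))
c(p(-24)) + 2107271 = (1681 + (⅛)*(-24)*(5 - 24))/(1583 + (⅛)*(-24)*(5 - 24)) + 2107271 = (1681 + (⅛)*(-24)*(-19))/(1583 + (⅛)*(-24)*(-19)) + 2107271 = (1681 + 57)/(1583 + 57) + 2107271 = 1738/1640 + 2107271 = (1/1640)*1738 + 2107271 = 869/820 + 2107271 = 1727963089/820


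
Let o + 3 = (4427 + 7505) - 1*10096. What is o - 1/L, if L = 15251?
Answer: 27955082/15251 ≈ 1833.0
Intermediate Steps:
o = 1833 (o = -3 + ((4427 + 7505) - 1*10096) = -3 + (11932 - 10096) = -3 + 1836 = 1833)
o - 1/L = 1833 - 1/15251 = 27955082/15251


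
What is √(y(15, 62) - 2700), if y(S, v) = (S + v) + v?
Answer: I*√2561 ≈ 50.606*I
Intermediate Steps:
y(S, v) = S + 2*v
√(y(15, 62) - 2700) = √((15 + 2*62) - 2700) = √((15 + 124) - 2700) = √(139 - 2700) = √(-2561) = I*√2561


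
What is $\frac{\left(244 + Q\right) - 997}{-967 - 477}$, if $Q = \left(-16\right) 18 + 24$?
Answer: $\frac{1017}{1444} \approx 0.70429$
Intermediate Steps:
$Q = -264$ ($Q = -288 + 24 = -264$)
$\frac{\left(244 + Q\right) - 997}{-967 - 477} = \frac{\left(244 - 264\right) - 997}{-967 - 477} = \frac{-20 - 997}{-1444} = \left(-1017\right) \left(- \frac{1}{1444}\right) = \frac{1017}{1444}$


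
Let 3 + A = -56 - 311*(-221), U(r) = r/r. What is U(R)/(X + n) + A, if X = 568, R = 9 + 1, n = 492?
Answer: 72792321/1060 ≈ 68672.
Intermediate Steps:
R = 10
U(r) = 1
A = 68672 (A = -3 + (-56 - 311*(-221)) = -3 + (-56 + 68731) = -3 + 68675 = 68672)
U(R)/(X + n) + A = 1/(568 + 492) + 68672 = 1/1060 + 68672 = 72792321/1060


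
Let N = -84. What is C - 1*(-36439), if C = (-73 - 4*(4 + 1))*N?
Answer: 44251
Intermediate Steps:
C = 7812 (C = (-73 - 4*(4 + 1))*(-84) = (-73 - 4*5)*(-84) = (-73 - 20)*(-84) = -93*(-84) = 7812)
C - 1*(-36439) = 7812 - 1*(-36439) = 7812 + 36439 = 44251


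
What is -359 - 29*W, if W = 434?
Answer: -12945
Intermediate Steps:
-359 - 29*W = -359 - 29*434 = -359 - 12586 = -12945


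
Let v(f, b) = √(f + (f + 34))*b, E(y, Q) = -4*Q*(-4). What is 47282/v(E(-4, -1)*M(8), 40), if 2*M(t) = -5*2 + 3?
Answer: 23641*√146/2920 ≈ 97.827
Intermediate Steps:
E(y, Q) = 16*Q
M(t) = -7/2 (M(t) = (-5*2 + 3)/2 = (-10 + 3)/2 = (½)*(-7) = -7/2)
v(f, b) = b*√(34 + 2*f) (v(f, b) = √(f + (34 + f))*b = √(34 + 2*f)*b = b*√(34 + 2*f))
47282/v(E(-4, -1)*M(8), 40) = 47282/((40*√(34 + 2*((16*(-1))*(-7/2))))) = 47282/((40*√(34 + 2*(-16*(-7/2))))) = 47282/((40*√(34 + 2*56))) = 47282/((40*√(34 + 112))) = 47282/((40*√146)) = 47282*(√146/5840) = 23641*√146/2920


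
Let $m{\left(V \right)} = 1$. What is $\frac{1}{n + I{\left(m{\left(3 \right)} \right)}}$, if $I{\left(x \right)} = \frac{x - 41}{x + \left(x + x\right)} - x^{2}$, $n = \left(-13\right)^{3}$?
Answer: $- \frac{3}{6634} \approx -0.00045222$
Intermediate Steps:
$n = -2197$
$I{\left(x \right)} = - x^{2} + \frac{-41 + x}{3 x}$ ($I{\left(x \right)} = \frac{-41 + x}{x + 2 x} - x^{2} = \frac{-41 + x}{3 x} - x^{2} = - x^{2} + \frac{-41 + x}{3 x}$)
$\frac{1}{n + I{\left(m{\left(3 \right)} \right)}} = \frac{1}{-2197 + \frac{-41 + 1 - 3 \cdot 1^{3}}{3 \cdot 1}} = \frac{1}{-2197 + \frac{1}{3} \cdot 1 \left(-41 + 1 - 3\right)} = \frac{1}{-2197 + \frac{1}{3} \cdot 1 \left(-43\right)} = \frac{1}{-2197 - \frac{43}{3}} = \frac{1}{- \frac{6634}{3}} = - \frac{3}{6634}$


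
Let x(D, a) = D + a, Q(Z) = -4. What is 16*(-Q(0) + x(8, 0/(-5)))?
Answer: 192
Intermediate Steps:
16*(-Q(0) + x(8, 0/(-5))) = 16*(-1*(-4) + (8 + 0/(-5))) = 16*(4 + (8 + 0*(-⅕))) = 16*(4 + (8 + 0)) = 16*(4 + 8) = 16*12 = 192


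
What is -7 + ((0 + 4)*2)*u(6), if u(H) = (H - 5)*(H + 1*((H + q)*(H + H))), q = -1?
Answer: 521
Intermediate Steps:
u(H) = (-5 + H)*(H + 2*H*(-1 + H)) (u(H) = (H - 5)*(H + 1*((H - 1)*(H + H))) = (-5 + H)*(H + 1*((-1 + H)*(2*H))) = (-5 + H)*(H + 1*(2*H*(-1 + H))) = (-5 + H)*(H + 2*H*(-1 + H)))
-7 + ((0 + 4)*2)*u(6) = -7 + ((0 + 4)*2)*(6*(5 - 11*6 + 2*6**2)) = -7 + (4*2)*(6*(5 - 66 + 2*36)) = -7 + 8*(6*(5 - 66 + 72)) = -7 + 8*(6*11) = -7 + 8*66 = -7 + 528 = 521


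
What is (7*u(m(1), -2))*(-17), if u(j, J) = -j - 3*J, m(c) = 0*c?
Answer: -714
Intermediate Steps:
m(c) = 0
(7*u(m(1), -2))*(-17) = (7*(-1*0 - 3*(-2)))*(-17) = (7*(0 + 6))*(-17) = (7*6)*(-17) = 42*(-17) = -714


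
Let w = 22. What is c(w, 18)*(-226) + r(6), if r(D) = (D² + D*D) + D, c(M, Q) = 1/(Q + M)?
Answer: 1447/20 ≈ 72.350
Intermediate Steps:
c(M, Q) = 1/(M + Q)
r(D) = D + 2*D² (r(D) = (D² + D²) + D = 2*D² + D = D + 2*D²)
c(w, 18)*(-226) + r(6) = -226/(22 + 18) + 6*(1 + 2*6) = -226/40 + 6*(1 + 12) = (1/40)*(-226) + 6*13 = -113/20 + 78 = 1447/20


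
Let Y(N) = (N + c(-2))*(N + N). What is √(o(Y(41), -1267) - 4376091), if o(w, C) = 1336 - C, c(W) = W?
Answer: 4*I*√273343 ≈ 2091.3*I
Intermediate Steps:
Y(N) = 2*N*(-2 + N) (Y(N) = (N - 2)*(N + N) = (-2 + N)*(2*N) = 2*N*(-2 + N))
√(o(Y(41), -1267) - 4376091) = √((1336 - 1*(-1267)) - 4376091) = √((1336 + 1267) - 4376091) = √(2603 - 4376091) = √(-4373488) = 4*I*√273343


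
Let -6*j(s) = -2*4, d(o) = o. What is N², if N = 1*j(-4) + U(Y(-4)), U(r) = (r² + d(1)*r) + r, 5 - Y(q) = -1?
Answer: 21904/9 ≈ 2433.8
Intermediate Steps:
Y(q) = 6 (Y(q) = 5 - 1*(-1) = 5 + 1 = 6)
U(r) = r² + 2*r (U(r) = (r² + 1*r) + r = (r² + r) + r = (r + r²) + r = r² + 2*r)
j(s) = 4/3 (j(s) = -(-1)*4/3 = -⅙*(-8) = 4/3)
N = 148/3 (N = 1*(4/3) + 6*(2 + 6) = 4/3 + 6*8 = 4/3 + 48 = 148/3 ≈ 49.333)
N² = (148/3)² = 21904/9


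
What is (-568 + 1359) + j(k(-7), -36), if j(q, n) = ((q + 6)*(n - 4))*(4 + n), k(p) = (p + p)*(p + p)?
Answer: 259351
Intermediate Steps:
k(p) = 4*p² (k(p) = (2*p)*(2*p) = 4*p²)
j(q, n) = (-4 + n)*(4 + n)*(6 + q) (j(q, n) = ((6 + q)*(-4 + n))*(4 + n) = ((-4 + n)*(6 + q))*(4 + n) = (-4 + n)*(4 + n)*(6 + q))
(-568 + 1359) + j(k(-7), -36) = (-568 + 1359) + (-96 - 64*(-7)² + 6*(-36)² + (4*(-7)²)*(-36)²) = 791 + (-96 - 64*49 + 6*1296 + (4*49)*1296) = 791 + (-96 - 16*196 + 7776 + 196*1296) = 791 + (-96 - 3136 + 7776 + 254016) = 791 + 258560 = 259351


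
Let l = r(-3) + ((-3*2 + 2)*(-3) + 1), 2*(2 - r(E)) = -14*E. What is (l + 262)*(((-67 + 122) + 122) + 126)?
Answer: 77568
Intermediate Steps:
r(E) = 2 + 7*E (r(E) = 2 - (-7)*E = 2 + 7*E)
l = -6 (l = (2 + 7*(-3)) + ((-3*2 + 2)*(-3) + 1) = (2 - 21) + ((-6 + 2)*(-3) + 1) = -19 + (-4*(-3) + 1) = -19 + (12 + 1) = -19 + 13 = -6)
(l + 262)*(((-67 + 122) + 122) + 126) = (-6 + 262)*(((-67 + 122) + 122) + 126) = 256*((55 + 122) + 126) = 256*(177 + 126) = 256*303 = 77568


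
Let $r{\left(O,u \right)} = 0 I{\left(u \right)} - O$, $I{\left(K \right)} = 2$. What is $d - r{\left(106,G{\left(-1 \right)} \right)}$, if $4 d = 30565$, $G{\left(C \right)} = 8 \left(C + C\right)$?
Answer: $\frac{30989}{4} \approx 7747.3$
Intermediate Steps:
$G{\left(C \right)} = 16 C$ ($G{\left(C \right)} = 8 \cdot 2 C = 16 C$)
$d = \frac{30565}{4}$ ($d = \frac{1}{4} \cdot 30565 = \frac{30565}{4} \approx 7641.3$)
$r{\left(O,u \right)} = - O$ ($r{\left(O,u \right)} = 0 \cdot 2 - O = 0 - O = - O$)
$d - r{\left(106,G{\left(-1 \right)} \right)} = \frac{30565}{4} - \left(-1\right) 106 = \frac{30565}{4} - -106 = \frac{30565}{4} + 106 = \frac{30989}{4}$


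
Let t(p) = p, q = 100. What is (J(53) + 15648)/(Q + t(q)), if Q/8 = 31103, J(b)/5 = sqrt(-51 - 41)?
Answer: 3912/62231 + 5*I*sqrt(23)/124462 ≈ 0.062863 + 0.00019266*I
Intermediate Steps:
J(b) = 10*I*sqrt(23) (J(b) = 5*sqrt(-51 - 41) = 5*sqrt(-92) = 5*(2*I*sqrt(23)) = 10*I*sqrt(23))
Q = 248824 (Q = 8*31103 = 248824)
(J(53) + 15648)/(Q + t(q)) = (10*I*sqrt(23) + 15648)/(248824 + 100) = (15648 + 10*I*sqrt(23))/248924 = (15648 + 10*I*sqrt(23))*(1/248924) = 3912/62231 + 5*I*sqrt(23)/124462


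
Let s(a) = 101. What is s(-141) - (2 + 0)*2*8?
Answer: 69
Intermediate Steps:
s(-141) - (2 + 0)*2*8 = 101 - (2 + 0)*2*8 = 101 - 2*2*8 = 101 - 4*8 = 101 - 1*32 = 101 - 32 = 69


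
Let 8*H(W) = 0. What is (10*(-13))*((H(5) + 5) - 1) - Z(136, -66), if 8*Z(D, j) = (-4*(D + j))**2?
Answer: -10320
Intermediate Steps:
H(W) = 0 (H(W) = (1/8)*0 = 0)
Z(D, j) = (-4*D - 4*j)**2/8 (Z(D, j) = (-4*(D + j))**2/8 = (-4*D - 4*j)**2/8)
(10*(-13))*((H(5) + 5) - 1) - Z(136, -66) = (10*(-13))*((0 + 5) - 1) - 2*(136 - 66)**2 = -130*(5 - 1) - 2*70**2 = -130*4 - 2*4900 = -520 - 1*9800 = -520 - 9800 = -10320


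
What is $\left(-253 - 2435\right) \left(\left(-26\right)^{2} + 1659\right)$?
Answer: $-6276480$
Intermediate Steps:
$\left(-253 - 2435\right) \left(\left(-26\right)^{2} + 1659\right) = - 2688 \left(676 + 1659\right) = \left(-2688\right) 2335 = -6276480$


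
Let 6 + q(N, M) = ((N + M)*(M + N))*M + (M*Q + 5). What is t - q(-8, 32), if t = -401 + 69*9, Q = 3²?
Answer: -18499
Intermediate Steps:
Q = 9
t = 220 (t = -401 + 621 = 220)
q(N, M) = -1 + 9*M + M*(M + N)² (q(N, M) = -6 + (((N + M)*(M + N))*M + (M*9 + 5)) = -6 + (((M + N)*(M + N))*M + (9*M + 5)) = -6 + ((M + N)²*M + (5 + 9*M)) = -6 + (M*(M + N)² + (5 + 9*M)) = -6 + (5 + 9*M + M*(M + N)²) = -1 + 9*M + M*(M + N)²)
t - q(-8, 32) = 220 - (-1 + 9*32 + 32*(32 - 8)²) = 220 - (-1 + 288 + 32*24²) = 220 - (-1 + 288 + 32*576) = 220 - (-1 + 288 + 18432) = 220 - 1*18719 = 220 - 18719 = -18499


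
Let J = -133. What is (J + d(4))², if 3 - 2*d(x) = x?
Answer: 71289/4 ≈ 17822.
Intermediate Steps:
d(x) = 3/2 - x/2
(J + d(4))² = (-133 + (3/2 - ½*4))² = (-133 + (3/2 - 2))² = (-133 - ½)² = (-267/2)² = 71289/4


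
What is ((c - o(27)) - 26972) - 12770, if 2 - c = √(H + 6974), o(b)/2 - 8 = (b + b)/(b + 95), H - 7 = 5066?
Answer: -2425170/61 - √12047 ≈ -39867.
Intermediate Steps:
H = 5073 (H = 7 + 5066 = 5073)
o(b) = 16 + 4*b/(95 + b) (o(b) = 16 + 2*((b + b)/(b + 95)) = 16 + 2*((2*b)/(95 + b)) = 16 + 2*(2*b/(95 + b)) = 16 + 4*b/(95 + b))
c = 2 - √12047 (c = 2 - √(5073 + 6974) = 2 - √12047 ≈ -107.76)
((c - o(27)) - 26972) - 12770 = (((2 - √12047) - 20*(76 + 27)/(95 + 27)) - 26972) - 12770 = (((2 - √12047) - 20*103/122) - 26972) - 12770 = (((2 - √12047) - 1*1030/61) - 26972) - 12770 = (((2 - √12047) - 1030/61) - 26972) - 12770 = ((-908/61 - √12047) - 26972) - 12770 = (-1646200/61 - √12047) - 12770 = -2425170/61 - √12047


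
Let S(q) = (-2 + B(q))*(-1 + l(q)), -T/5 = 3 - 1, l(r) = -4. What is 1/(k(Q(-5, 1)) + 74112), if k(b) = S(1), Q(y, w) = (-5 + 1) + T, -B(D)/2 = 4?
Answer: 1/74162 ≈ 1.3484e-5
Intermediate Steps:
B(D) = -8 (B(D) = -2*4 = -8)
T = -10 (T = -5*(3 - 1) = -5*2 = -10)
Q(y, w) = -14 (Q(y, w) = (-5 + 1) - 10 = -4 - 10 = -14)
S(q) = 50 (S(q) = (-2 - 8)*(-1 - 4) = -10*(-5) = 50)
k(b) = 50
1/(k(Q(-5, 1)) + 74112) = 1/(50 + 74112) = 1/74162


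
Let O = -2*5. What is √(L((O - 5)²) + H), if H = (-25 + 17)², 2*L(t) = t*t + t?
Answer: √25489 ≈ 159.65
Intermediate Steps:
O = -10
L(t) = t/2 + t²/2 (L(t) = (t*t + t)/2 = (t² + t)/2 = (t + t²)/2 = t/2 + t²/2)
H = 64 (H = (-8)² = 64)
√(L((O - 5)²) + H) = √((-10 - 5)²*(1 + (-10 - 5)²)/2 + 64) = √((½)*(-15)²*(1 + (-15)²) + 64) = √((½)*225*(1 + 225) + 64) = √((½)*225*226 + 64) = √(25425 + 64) = √25489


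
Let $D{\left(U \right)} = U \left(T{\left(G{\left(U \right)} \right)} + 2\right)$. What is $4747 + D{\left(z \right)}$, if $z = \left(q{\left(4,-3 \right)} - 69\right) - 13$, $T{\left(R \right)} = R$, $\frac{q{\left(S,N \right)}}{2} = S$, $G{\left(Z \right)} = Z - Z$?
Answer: $4599$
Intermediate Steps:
$G{\left(Z \right)} = 0$
$q{\left(S,N \right)} = 2 S$
$z = -74$ ($z = \left(2 \cdot 4 - 69\right) - 13 = \left(8 - 69\right) - 13 = -61 - 13 = -74$)
$D{\left(U \right)} = 2 U$ ($D{\left(U \right)} = U \left(0 + 2\right) = U 2 = 2 U$)
$4747 + D{\left(z \right)} = 4747 + 2 \left(-74\right) = 4747 - 148 = 4599$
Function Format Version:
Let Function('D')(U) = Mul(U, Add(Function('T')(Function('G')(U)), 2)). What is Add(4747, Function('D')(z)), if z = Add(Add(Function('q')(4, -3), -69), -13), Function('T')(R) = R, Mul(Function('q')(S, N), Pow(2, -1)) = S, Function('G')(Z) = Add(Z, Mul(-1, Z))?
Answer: 4599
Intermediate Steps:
Function('G')(Z) = 0
Function('q')(S, N) = Mul(2, S)
z = -74 (z = Add(Add(Mul(2, 4), -69), -13) = Add(Add(8, -69), -13) = Add(-61, -13) = -74)
Function('D')(U) = Mul(2, U) (Function('D')(U) = Mul(U, Add(0, 2)) = Mul(U, 2) = Mul(2, U))
Add(4747, Function('D')(z)) = Add(4747, Mul(2, -74)) = Add(4747, -148) = 4599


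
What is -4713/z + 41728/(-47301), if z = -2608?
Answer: 114102989/123361008 ≈ 0.92495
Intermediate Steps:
-4713/z + 41728/(-47301) = -4713/(-2608) + 41728/(-47301) = -4713*(-1/2608) + 41728*(-1/47301) = 4713/2608 - 41728/47301 = 114102989/123361008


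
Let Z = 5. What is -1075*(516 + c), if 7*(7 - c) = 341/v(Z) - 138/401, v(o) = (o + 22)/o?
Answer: -41879493100/75789 ≈ -5.5258e+5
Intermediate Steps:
v(o) = (22 + o)/o
c = -149456/75789 (c = 7 - (341/(((22 + 5)/5)) - 138/401)/7 = 7 - (341/(((⅕)*27)) - 138*1/401)/7 = 7 - (341/(27/5) - 138/401)/7 = 7 - (341*(5/27) - 138/401)/7 = 7 - (1705/27 - 138/401)/7 = 7 - ⅐*679979/10827 = 7 - 679979/75789 = -149456/75789 ≈ -1.9720)
-1075*(516 + c) = -1075*(516 - 149456/75789) = -1075*38957668/75789 = -41879493100/75789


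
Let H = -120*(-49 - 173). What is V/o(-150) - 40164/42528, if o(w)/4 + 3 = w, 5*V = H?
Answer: -581411/60248 ≈ -9.6503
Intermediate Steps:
H = 26640 (H = -120*(-222) = 26640)
V = 5328 (V = (1/5)*26640 = 5328)
o(w) = -12 + 4*w
V/o(-150) - 40164/42528 = 5328/(-12 + 4*(-150)) - 40164/42528 = 5328/(-12 - 600) - 40164*1/42528 = 5328/(-612) - 3347/3544 = 5328*(-1/612) - 3347/3544 = -148/17 - 3347/3544 = -581411/60248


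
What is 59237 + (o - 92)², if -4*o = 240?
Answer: 82341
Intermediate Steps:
o = -60 (o = -¼*240 = -60)
59237 + (o - 92)² = 59237 + (-60 - 92)² = 59237 + (-152)² = 59237 + 23104 = 82341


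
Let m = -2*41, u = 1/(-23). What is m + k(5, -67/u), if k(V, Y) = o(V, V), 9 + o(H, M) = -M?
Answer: -96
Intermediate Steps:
o(H, M) = -9 - M
u = -1/23 ≈ -0.043478
k(V, Y) = -9 - V
m = -82
m + k(5, -67/u) = -82 + (-9 - 1*5) = -82 + (-9 - 5) = -82 - 14 = -96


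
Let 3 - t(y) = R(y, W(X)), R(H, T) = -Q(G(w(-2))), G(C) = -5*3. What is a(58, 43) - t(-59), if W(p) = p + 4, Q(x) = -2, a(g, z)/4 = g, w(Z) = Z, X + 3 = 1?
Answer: 231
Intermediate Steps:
X = -2 (X = -3 + 1 = -2)
G(C) = -15
a(g, z) = 4*g
W(p) = 4 + p
R(H, T) = 2 (R(H, T) = -1*(-2) = 2)
t(y) = 1 (t(y) = 3 - 1*2 = 3 - 2 = 1)
a(58, 43) - t(-59) = 4*58 - 1*1 = 232 - 1 = 231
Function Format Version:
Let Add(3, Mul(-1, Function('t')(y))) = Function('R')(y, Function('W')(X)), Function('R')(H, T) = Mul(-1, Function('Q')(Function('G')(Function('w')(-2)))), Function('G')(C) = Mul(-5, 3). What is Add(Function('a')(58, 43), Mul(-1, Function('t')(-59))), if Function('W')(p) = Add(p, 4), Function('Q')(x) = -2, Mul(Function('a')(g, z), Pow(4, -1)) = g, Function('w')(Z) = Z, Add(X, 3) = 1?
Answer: 231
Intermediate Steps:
X = -2 (X = Add(-3, 1) = -2)
Function('G')(C) = -15
Function('a')(g, z) = Mul(4, g)
Function('W')(p) = Add(4, p)
Function('R')(H, T) = 2 (Function('R')(H, T) = Mul(-1, -2) = 2)
Function('t')(y) = 1 (Function('t')(y) = Add(3, Mul(-1, 2)) = Add(3, -2) = 1)
Add(Function('a')(58, 43), Mul(-1, Function('t')(-59))) = Add(Mul(4, 58), Mul(-1, 1)) = Add(232, -1) = 231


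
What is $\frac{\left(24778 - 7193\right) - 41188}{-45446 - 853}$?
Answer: $\frac{23603}{46299} \approx 0.5098$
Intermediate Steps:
$\frac{\left(24778 - 7193\right) - 41188}{-45446 - 853} = \frac{\left(24778 - 7193\right) - 41188}{-46299} = \left(17585 - 41188\right) \left(- \frac{1}{46299}\right) = \left(-23603\right) \left(- \frac{1}{46299}\right) = \frac{23603}{46299}$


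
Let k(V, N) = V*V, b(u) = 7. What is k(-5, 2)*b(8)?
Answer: 175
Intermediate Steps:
k(V, N) = V**2
k(-5, 2)*b(8) = (-5)**2*7 = 25*7 = 175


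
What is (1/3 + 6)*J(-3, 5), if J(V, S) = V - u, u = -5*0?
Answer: -19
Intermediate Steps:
u = 0
J(V, S) = V (J(V, S) = V - 1*0 = V + 0 = V)
(1/3 + 6)*J(-3, 5) = (1/3 + 6)*(-3) = (⅓ + 6)*(-3) = (19/3)*(-3) = -19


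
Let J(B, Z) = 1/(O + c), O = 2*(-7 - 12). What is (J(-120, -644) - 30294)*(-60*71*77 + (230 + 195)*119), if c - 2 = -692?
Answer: 874111597955/104 ≈ 8.4049e+9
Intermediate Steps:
c = -690 (c = 2 - 692 = -690)
O = -38 (O = 2*(-19) = -38)
J(B, Z) = -1/728 (J(B, Z) = 1/(-38 - 690) = 1/(-728) = -1/728)
(J(-120, -644) - 30294)*(-60*71*77 + (230 + 195)*119) = (-1/728 - 30294)*(-60*71*77 + (230 + 195)*119) = -22054033*(-4260*77 + 425*119)/728 = -22054033*(-328020 + 50575)/728 = -22054033/728*(-277445) = 874111597955/104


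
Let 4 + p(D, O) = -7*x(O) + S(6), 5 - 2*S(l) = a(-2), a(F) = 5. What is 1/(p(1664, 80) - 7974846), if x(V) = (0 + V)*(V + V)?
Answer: -1/8064450 ≈ -1.2400e-7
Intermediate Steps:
S(l) = 0 (S(l) = 5/2 - ½*5 = 5/2 - 5/2 = 0)
x(V) = 2*V² (x(V) = V*(2*V) = 2*V²)
p(D, O) = -4 - 14*O² (p(D, O) = -4 + (-14*O² + 0) = -4 - 14*O²)
1/(p(1664, 80) - 7974846) = 1/((-4 - 14*80²) - 7974846) = 1/((-4 - 14*6400) - 7974846) = 1/((-4 - 89600) - 7974846) = 1/(-89604 - 7974846) = 1/(-8064450) = -1/8064450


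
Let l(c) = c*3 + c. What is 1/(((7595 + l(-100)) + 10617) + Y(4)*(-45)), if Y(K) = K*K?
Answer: 1/17092 ≈ 5.8507e-5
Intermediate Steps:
l(c) = 4*c (l(c) = 3*c + c = 4*c)
Y(K) = K²
1/(((7595 + l(-100)) + 10617) + Y(4)*(-45)) = 1/(((7595 + 4*(-100)) + 10617) + 4²*(-45)) = 1/(((7595 - 400) + 10617) + 16*(-45)) = 1/((7195 + 10617) - 720) = 1/(17812 - 720) = 1/17092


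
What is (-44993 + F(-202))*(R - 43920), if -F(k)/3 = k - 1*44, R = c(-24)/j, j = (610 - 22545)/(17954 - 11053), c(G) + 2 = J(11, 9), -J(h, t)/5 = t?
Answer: 8524051609903/4387 ≈ 1.9430e+9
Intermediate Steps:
J(h, t) = -5*t
c(G) = -47 (c(G) = -2 - 5*9 = -2 - 45 = -47)
j = -21935/6901 ≈ -3.1785
R = 324347/21935 (R = -47/(-21935/6901) = -47*(-6901/21935) = 324347/21935 ≈ 14.787)
F(k) = 132 - 3*k (F(k) = -3*(k - 1*44) = -3*(k - 44) = -3*(-44 + k) = 132 - 3*k)
(-44993 + F(-202))*(R - 43920) = (-44993 + (132 - 3*(-202)))*(324347/21935 - 43920) = (-44993 + (132 + 606))*(-963060853/21935) = (-44993 + 738)*(-963060853/21935) = -44255*(-963060853/21935) = 8524051609903/4387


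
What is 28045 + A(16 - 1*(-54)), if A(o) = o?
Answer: 28115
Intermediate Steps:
28045 + A(16 - 1*(-54)) = 28045 + (16 - 1*(-54)) = 28045 + (16 + 54) = 28045 + 70 = 28115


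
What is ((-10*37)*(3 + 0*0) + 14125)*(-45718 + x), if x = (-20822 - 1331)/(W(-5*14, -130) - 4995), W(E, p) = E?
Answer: -602697362751/1013 ≈ -5.9496e+8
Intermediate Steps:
x = 22153/5065 (x = (-20822 - 1331)/(-5*14 - 4995) = -22153/(-70 - 4995) = -22153/(-5065) = -22153*(-1/5065) = 22153/5065 ≈ 4.3737)
((-10*37)*(3 + 0*0) + 14125)*(-45718 + x) = ((-10*37)*(3 + 0*0) + 14125)*(-45718 + 22153/5065) = (-370*(3 + 0) + 14125)*(-231539517/5065) = (-370*3 + 14125)*(-231539517/5065) = (-1110 + 14125)*(-231539517/5065) = 13015*(-231539517/5065) = -602697362751/1013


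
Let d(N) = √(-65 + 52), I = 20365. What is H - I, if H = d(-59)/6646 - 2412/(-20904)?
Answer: -529487/26 + I*√13/6646 ≈ -20365.0 + 0.00054251*I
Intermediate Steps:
d(N) = I*√13 (d(N) = √(-13) = I*√13)
H = 3/26 + I*√13/6646 (H = (I*√13)/6646 - 2412/(-20904) = (I*√13)*(1/6646) - 2412*(-1/20904) = I*√13/6646 + 3/26 = 3/26 + I*√13/6646 ≈ 0.11538 + 0.00054251*I)
H - I = (3/26 + I*√13/6646) - 1*20365 = (3/26 + I*√13/6646) - 20365 = -529487/26 + I*√13/6646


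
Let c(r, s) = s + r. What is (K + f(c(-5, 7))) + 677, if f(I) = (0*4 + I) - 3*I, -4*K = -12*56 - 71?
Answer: 3435/4 ≈ 858.75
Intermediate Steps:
c(r, s) = r + s
K = 743/4 (K = -(-12*56 - 71)/4 = -(-672 - 71)/4 = -¼*(-743) = 743/4 ≈ 185.75)
f(I) = -2*I (f(I) = (0 + I) - 3*I = I - 3*I = -2*I)
(K + f(c(-5, 7))) + 677 = (743/4 - 2*(-5 + 7)) + 677 = (743/4 - 2*2) + 677 = (743/4 - 4) + 677 = 727/4 + 677 = 3435/4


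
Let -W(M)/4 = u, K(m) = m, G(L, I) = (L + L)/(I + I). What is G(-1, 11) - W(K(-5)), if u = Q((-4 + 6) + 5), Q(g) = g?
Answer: 307/11 ≈ 27.909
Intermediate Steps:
G(L, I) = L/I (G(L, I) = (2*L)/((2*I)) = (2*L)*(1/(2*I)) = L/I)
u = 7 (u = (-4 + 6) + 5 = 2 + 5 = 7)
W(M) = -28 (W(M) = -4*7 = -28)
G(-1, 11) - W(K(-5)) = -1/11 - 1*(-28) = -1*1/11 + 28 = -1/11 + 28 = 307/11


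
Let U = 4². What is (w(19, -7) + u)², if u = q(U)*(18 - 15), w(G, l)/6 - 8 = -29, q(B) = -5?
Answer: 19881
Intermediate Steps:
U = 16
w(G, l) = -126 (w(G, l) = 48 + 6*(-29) = 48 - 174 = -126)
u = -15 (u = -5*(18 - 15) = -5*3 = -15)
(w(19, -7) + u)² = (-126 - 15)² = (-141)² = 19881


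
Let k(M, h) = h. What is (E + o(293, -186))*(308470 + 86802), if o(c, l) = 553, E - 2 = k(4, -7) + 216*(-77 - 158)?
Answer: -19847397664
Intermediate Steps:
E = -50765 (E = 2 + (-7 + 216*(-77 - 158)) = 2 + (-7 + 216*(-235)) = 2 + (-7 - 50760) = 2 - 50767 = -50765)
(E + o(293, -186))*(308470 + 86802) = (-50765 + 553)*(308470 + 86802) = -50212*395272 = -19847397664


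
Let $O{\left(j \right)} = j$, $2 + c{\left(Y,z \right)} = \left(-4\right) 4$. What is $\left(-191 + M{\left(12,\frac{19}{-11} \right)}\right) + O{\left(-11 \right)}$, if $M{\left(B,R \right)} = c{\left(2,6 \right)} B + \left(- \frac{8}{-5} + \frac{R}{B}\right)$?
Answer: $- \frac{274919}{660} \approx -416.54$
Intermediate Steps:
$c{\left(Y,z \right)} = -18$ ($c{\left(Y,z \right)} = -2 - 16 = -18$)
$M{\left(B,R \right)} = \frac{8}{5} - 18 B + \frac{R}{B}$ ($M{\left(B,R \right)} = - 18 B + \left(- \frac{8}{-5} + \frac{R}{B}\right) = - 18 B + \left(\left(-8\right) \left(- \frac{1}{5}\right) + \frac{R}{B}\right) = - 18 B + \left(\frac{8}{5} + \frac{R}{B}\right) = \frac{8}{5} - 18 B + \frac{R}{B}$)
$\left(-191 + M{\left(12,\frac{19}{-11} \right)}\right) + O{\left(-11 \right)} = \left(-191 + \left(\frac{8}{5} - 216 + \frac{19 \frac{1}{-11}}{12}\right)\right) - 11 = \left(-191 + \left(\frac{8}{5} - 216 + 19 \left(- \frac{1}{11}\right) \frac{1}{12}\right)\right) - 11 = \left(-191 - \frac{141599}{660}\right) - 11 = - \frac{267659}{660} - 11 = - \frac{274919}{660}$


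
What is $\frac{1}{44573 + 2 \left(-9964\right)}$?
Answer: $\frac{1}{24645} \approx 4.0576 \cdot 10^{-5}$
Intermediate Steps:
$\frac{1}{44573 + 2 \left(-9964\right)} = \frac{1}{44573 - 19928} = \frac{1}{24645}$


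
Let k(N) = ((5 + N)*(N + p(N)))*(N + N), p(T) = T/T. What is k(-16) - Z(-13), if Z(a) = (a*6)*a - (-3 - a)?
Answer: -6284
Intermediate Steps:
p(T) = 1
Z(a) = 3 + a + 6*a² (Z(a) = (6*a)*a + (3 + a) = 6*a² + (3 + a) = 3 + a + 6*a²)
k(N) = 2*N*(1 + N)*(5 + N) (k(N) = ((5 + N)*(N + 1))*(N + N) = ((5 + N)*(1 + N))*(2*N) = ((1 + N)*(5 + N))*(2*N) = 2*N*(1 + N)*(5 + N))
k(-16) - Z(-13) = 2*(-16)*(5 + (-16)² + 6*(-16)) - (3 - 13 + 6*(-13)²) = 2*(-16)*(5 + 256 - 96) - (3 - 13 + 6*169) = 2*(-16)*165 - (3 - 13 + 1014) = -5280 - 1*1004 = -5280 - 1004 = -6284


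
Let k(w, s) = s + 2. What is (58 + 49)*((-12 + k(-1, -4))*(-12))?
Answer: 17976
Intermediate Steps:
k(w, s) = 2 + s
(58 + 49)*((-12 + k(-1, -4))*(-12)) = (58 + 49)*((-12 + (2 - 4))*(-12)) = 107*((-12 - 2)*(-12)) = 107*(-14*(-12)) = 107*168 = 17976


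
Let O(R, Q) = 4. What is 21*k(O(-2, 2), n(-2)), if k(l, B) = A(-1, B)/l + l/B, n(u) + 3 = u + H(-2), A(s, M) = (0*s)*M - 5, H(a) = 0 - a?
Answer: -217/4 ≈ -54.250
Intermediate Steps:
H(a) = -a
A(s, M) = -5 (A(s, M) = 0*M - 5 = 0 - 5 = -5)
n(u) = -1 + u (n(u) = -3 + (u - 1*(-2)) = -3 + (u + 2) = -3 + (2 + u) = -1 + u)
k(l, B) = -5/l + l/B
21*k(O(-2, 2), n(-2)) = 21*(-5/4 + 4/(-1 - 2)) = 21*(-5*¼ + 4/(-3)) = 21*(-5/4 + 4*(-⅓)) = 21*(-5/4 - 4/3) = 21*(-31/12) = -217/4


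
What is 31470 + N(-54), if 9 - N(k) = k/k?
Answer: 31478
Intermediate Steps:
N(k) = 8 (N(k) = 9 - k/k = 9 - 1*1 = 9 - 1 = 8)
31470 + N(-54) = 31470 + 8 = 31478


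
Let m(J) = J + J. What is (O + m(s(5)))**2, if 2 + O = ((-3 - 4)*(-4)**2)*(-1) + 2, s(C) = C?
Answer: 14884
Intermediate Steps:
m(J) = 2*J
O = 112 (O = -2 + (((-3 - 4)*(-4)**2)*(-1) + 2) = -2 + (-7*16*(-1) + 2) = -2 + (-112*(-1) + 2) = -2 + (112 + 2) = -2 + 114 = 112)
(O + m(s(5)))**2 = (112 + 2*5)**2 = (112 + 10)**2 = 122**2 = 14884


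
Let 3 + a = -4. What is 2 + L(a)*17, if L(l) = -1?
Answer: -15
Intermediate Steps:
a = -7 (a = -3 - 4 = -7)
2 + L(a)*17 = 2 - 1*17 = 2 - 17 = -15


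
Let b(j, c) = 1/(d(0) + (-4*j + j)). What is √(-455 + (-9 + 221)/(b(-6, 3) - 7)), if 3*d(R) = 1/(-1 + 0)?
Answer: I*√1027387/46 ≈ 22.035*I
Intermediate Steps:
d(R) = -⅓ (d(R) = 1/(3*(-1 + 0)) = (⅓)/(-1) = (⅓)*(-1) = -⅓)
b(j, c) = 1/(-⅓ - 3*j) (b(j, c) = 1/(-⅓ + (-4*j + j)) = 1/(-⅓ - 3*j))
√(-455 + (-9 + 221)/(b(-6, 3) - 7)) = √(-455 + (-9 + 221)/(-3/(1 + 9*(-6)) - 7)) = √(-455 + 212/(-3/(1 - 54) - 7)) = √(-455 + 212/(-3/(-53) - 7)) = √(-455 + 212/(-3*(-1/53) - 7)) = √(-455 + 212/(3/53 - 7)) = √(-455 + 212/(-368/53)) = √(-455 + 212*(-53/368)) = √(-455 - 2809/92) = √(-44669/92) = I*√1027387/46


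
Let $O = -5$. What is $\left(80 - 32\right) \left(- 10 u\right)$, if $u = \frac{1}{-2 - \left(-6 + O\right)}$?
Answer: $- \frac{160}{3} \approx -53.333$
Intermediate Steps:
$u = \frac{1}{9}$ ($u = \frac{1}{-2 + \left(6 - -5\right)} = \frac{1}{-2 + \left(6 + 5\right)} = \frac{1}{-2 + 11} = \frac{1}{9} \approx 0.11111$)
$\left(80 - 32\right) \left(- 10 u\right) = \left(80 - 32\right) \left(\left(-10\right) \frac{1}{9}\right) = 48 \left(- \frac{10}{9}\right) = - \frac{160}{3}$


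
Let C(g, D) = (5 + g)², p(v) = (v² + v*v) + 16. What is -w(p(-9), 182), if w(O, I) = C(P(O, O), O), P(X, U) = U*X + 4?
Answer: -1004446249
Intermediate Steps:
p(v) = 16 + 2*v² (p(v) = (v² + v²) + 16 = 2*v² + 16 = 16 + 2*v²)
P(X, U) = 4 + U*X
w(O, I) = (9 + O²)² (w(O, I) = (5 + (4 + O*O))² = (5 + (4 + O²))² = (9 + O²)²)
-w(p(-9), 182) = -(9 + (16 + 2*(-9)²)²)² = -(9 + (16 + 2*81)²)² = -(9 + (16 + 162)²)² = -(9 + 178²)² = -(9 + 31684)² = -1*31693² = -1*1004446249 = -1004446249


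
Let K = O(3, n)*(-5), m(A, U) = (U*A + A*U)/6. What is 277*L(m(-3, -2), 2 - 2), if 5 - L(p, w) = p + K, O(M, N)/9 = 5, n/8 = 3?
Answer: 63156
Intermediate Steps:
n = 24 (n = 8*3 = 24)
O(M, N) = 45 (O(M, N) = 9*5 = 45)
m(A, U) = A*U/3 (m(A, U) = (A*U + A*U)*(⅙) = (2*A*U)*(⅙) = A*U/3)
K = -225 (K = 45*(-5) = -225)
L(p, w) = 230 - p (L(p, w) = 5 - (p - 225) = 5 - (-225 + p) = 5 + (225 - p) = 230 - p)
277*L(m(-3, -2), 2 - 2) = 277*(230 - (-3)*(-2)/3) = 277*(230 - 1*2) = 277*(230 - 2) = 277*228 = 63156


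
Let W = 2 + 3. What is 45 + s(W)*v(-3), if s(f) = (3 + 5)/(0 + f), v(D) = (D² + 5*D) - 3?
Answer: 153/5 ≈ 30.600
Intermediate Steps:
v(D) = -3 + D² + 5*D
W = 5
s(f) = 8/f
45 + s(W)*v(-3) = 45 + (8/5)*(-3 + (-3)² + 5*(-3)) = 45 + (8*(⅕))*(-3 + 9 - 15) = 45 + (8/5)*(-9) = 45 - 72/5 = 153/5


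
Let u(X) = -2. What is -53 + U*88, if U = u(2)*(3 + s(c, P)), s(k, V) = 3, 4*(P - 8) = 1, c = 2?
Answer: -1109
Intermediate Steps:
P = 33/4 (P = 8 + (1/4)*1 = 8 + 1/4 = 33/4 ≈ 8.2500)
U = -12 (U = -2*(3 + 3) = -2*6 = -12)
-53 + U*88 = -53 - 12*88 = -53 - 1056 = -1109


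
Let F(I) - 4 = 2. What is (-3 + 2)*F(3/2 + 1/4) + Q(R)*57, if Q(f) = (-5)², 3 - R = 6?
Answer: 1419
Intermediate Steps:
R = -3 (R = 3 - 1*6 = 3 - 6 = -3)
F(I) = 6 (F(I) = 4 + 2 = 6)
Q(f) = 25
(-3 + 2)*F(3/2 + 1/4) + Q(R)*57 = (-3 + 2)*6 + 25*57 = -1*6 + 1425 = -6 + 1425 = 1419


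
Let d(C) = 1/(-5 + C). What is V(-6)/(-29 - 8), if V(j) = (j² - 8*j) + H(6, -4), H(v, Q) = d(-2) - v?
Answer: -545/259 ≈ -2.1042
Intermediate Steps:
H(v, Q) = -⅐ - v (H(v, Q) = 1/(-5 - 2) - v = 1/(-7) - v = -⅐ - v)
V(j) = -43/7 + j² - 8*j (V(j) = (j² - 8*j) + (-⅐ - 1*6) = (j² - 8*j) + (-⅐ - 6) = (j² - 8*j) - 43/7 = -43/7 + j² - 8*j)
V(-6)/(-29 - 8) = (-43/7 + (-6)² - 8*(-6))/(-29 - 8) = (-43/7 + 36 + 48)/(-37) = (545/7)*(-1/37) = -545/259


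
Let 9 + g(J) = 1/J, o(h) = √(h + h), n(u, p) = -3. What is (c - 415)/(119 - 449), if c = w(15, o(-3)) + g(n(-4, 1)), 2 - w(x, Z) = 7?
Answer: 644/495 ≈ 1.3010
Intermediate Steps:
o(h) = √2*√h (o(h) = √(2*h) = √2*√h)
g(J) = -9 + 1/J
w(x, Z) = -5 (w(x, Z) = 2 - 1*7 = 2 - 7 = -5)
c = -43/3 (c = -5 + (-9 + 1/(-3)) = -5 + (-9 - ⅓) = -5 - 28/3 = -43/3 ≈ -14.333)
(c - 415)/(119 - 449) = (-43/3 - 415)/(119 - 449) = -1288/3/(-330) = -1288/3*(-1/330) = 644/495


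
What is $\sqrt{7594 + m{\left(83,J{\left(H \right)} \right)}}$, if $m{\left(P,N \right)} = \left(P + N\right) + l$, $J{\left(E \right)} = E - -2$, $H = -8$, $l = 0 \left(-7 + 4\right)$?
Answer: $\sqrt{7671} \approx 87.584$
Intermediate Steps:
$l = 0$ ($l = 0 \left(-3\right) = 0$)
$J{\left(E \right)} = 2 + E$ ($J{\left(E \right)} = E + 2 = 2 + E$)
$m{\left(P,N \right)} = N + P$ ($m{\left(P,N \right)} = \left(P + N\right) + 0 = \left(N + P\right) + 0 = N + P$)
$\sqrt{7594 + m{\left(83,J{\left(H \right)} \right)}} = \sqrt{7594 + \left(\left(2 - 8\right) + 83\right)} = \sqrt{7594 + \left(-6 + 83\right)} = \sqrt{7594 + 77} = \sqrt{7671}$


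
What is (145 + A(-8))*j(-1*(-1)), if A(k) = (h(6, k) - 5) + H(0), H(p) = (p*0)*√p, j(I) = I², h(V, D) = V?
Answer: 146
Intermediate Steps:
H(p) = 0 (H(p) = 0*√p = 0)
A(k) = 1 (A(k) = (6 - 5) + 0 = 1 + 0 = 1)
(145 + A(-8))*j(-1*(-1)) = (145 + 1)*(-1*(-1))² = 146*1² = 146*1 = 146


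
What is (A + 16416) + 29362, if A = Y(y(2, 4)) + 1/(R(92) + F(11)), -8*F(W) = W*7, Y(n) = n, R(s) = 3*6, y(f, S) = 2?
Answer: 3067268/67 ≈ 45780.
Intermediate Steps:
R(s) = 18
F(W) = -7*W/8 (F(W) = -W*7/8 = -7*W/8)
A = 142/67 (A = 2 + 1/(18 - 7/8*11) = 2 + 1/(18 - 77/8) = 2 + 1/(67/8) = 2 + 8/67 = 142/67 ≈ 2.1194)
(A + 16416) + 29362 = (142/67 + 16416) + 29362 = 1100014/67 + 29362 = 3067268/67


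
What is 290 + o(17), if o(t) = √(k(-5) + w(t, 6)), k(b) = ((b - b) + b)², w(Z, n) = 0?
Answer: 295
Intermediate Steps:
k(b) = b² (k(b) = (0 + b)² = b²)
o(t) = 5 (o(t) = √((-5)² + 0) = √(25 + 0) = √25 = 5)
290 + o(17) = 290 + 5 = 295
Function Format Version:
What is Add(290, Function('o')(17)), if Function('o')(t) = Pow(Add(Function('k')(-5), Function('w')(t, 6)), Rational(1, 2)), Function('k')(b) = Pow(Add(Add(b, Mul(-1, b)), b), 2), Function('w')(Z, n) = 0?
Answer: 295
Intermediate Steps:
Function('k')(b) = Pow(b, 2) (Function('k')(b) = Pow(Add(0, b), 2) = Pow(b, 2))
Function('o')(t) = 5 (Function('o')(t) = Pow(Add(Pow(-5, 2), 0), Rational(1, 2)) = Pow(Add(25, 0), Rational(1, 2)) = Pow(25, Rational(1, 2)) = 5)
Add(290, Function('o')(17)) = Add(290, 5) = 295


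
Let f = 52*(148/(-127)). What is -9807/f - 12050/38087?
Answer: 47344202743/293117552 ≈ 161.52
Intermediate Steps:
f = -7696/127 (f = 52*(148*(-1/127)) = 52*(-148/127) = -7696/127 ≈ -60.598)
-9807/f - 12050/38087 = -9807/(-7696/127) - 12050/38087 = -9807*(-127/7696) - 12050*1/38087 = 1245489/7696 - 12050/38087 = 47344202743/293117552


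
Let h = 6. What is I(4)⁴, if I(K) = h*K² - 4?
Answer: 71639296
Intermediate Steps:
I(K) = -4 + 6*K² (I(K) = 6*K² - 4 = -4 + 6*K²)
I(4)⁴ = (-4 + 6*4²)⁴ = (-4 + 6*16)⁴ = (-4 + 96)⁴ = 92⁴ = 71639296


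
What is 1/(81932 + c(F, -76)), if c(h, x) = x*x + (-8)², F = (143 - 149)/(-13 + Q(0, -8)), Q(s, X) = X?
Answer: 1/87772 ≈ 1.1393e-5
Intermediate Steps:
F = 2/7 (F = (143 - 149)/(-13 - 8) = -6/(-21) = -6*(-1/21) = 2/7 ≈ 0.28571)
c(h, x) = 64 + x² (c(h, x) = x² + 64 = 64 + x²)
1/(81932 + c(F, -76)) = 1/(81932 + (64 + (-76)²)) = 1/(81932 + (64 + 5776)) = 1/(81932 + 5840) = 1/87772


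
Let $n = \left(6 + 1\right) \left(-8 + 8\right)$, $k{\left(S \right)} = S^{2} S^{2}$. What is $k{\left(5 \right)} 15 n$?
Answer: $0$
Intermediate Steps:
$k{\left(S \right)} = S^{4}$
$n = 0$ ($n = 7 \cdot 0 = 0$)
$k{\left(5 \right)} 15 n = 5^{4} \cdot 15 \cdot 0 = 625 \cdot 15 \cdot 0 = 9375 \cdot 0 = 0$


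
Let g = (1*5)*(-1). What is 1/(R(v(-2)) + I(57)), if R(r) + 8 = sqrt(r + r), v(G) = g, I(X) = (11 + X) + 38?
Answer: 49/4807 - I*sqrt(10)/9614 ≈ 0.010193 - 0.00032892*I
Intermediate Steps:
I(X) = 49 + X
g = -5 (g = 5*(-1) = -5)
v(G) = -5
R(r) = -8 + sqrt(2)*sqrt(r) (R(r) = -8 + sqrt(r + r) = -8 + sqrt(2*r) = -8 + sqrt(2)*sqrt(r))
1/(R(v(-2)) + I(57)) = 1/((-8 + sqrt(2)*sqrt(-5)) + (49 + 57)) = 1/((-8 + sqrt(2)*(I*sqrt(5))) + 106) = 1/((-8 + I*sqrt(10)) + 106) = 1/(98 + I*sqrt(10))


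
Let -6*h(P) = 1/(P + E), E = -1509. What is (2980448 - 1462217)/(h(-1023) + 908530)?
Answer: 23064965352/13802387761 ≈ 1.6711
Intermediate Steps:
h(P) = -1/(6*(-1509 + P)) (h(P) = -1/(6*(P - 1509)) = -1/(6*(-1509 + P)))
(2980448 - 1462217)/(h(-1023) + 908530) = (2980448 - 1462217)/(-1/(-9054 + 6*(-1023)) + 908530) = 1518231/(-1/(-9054 - 6138) + 908530) = 1518231/(-1/(-15192) + 908530) = 1518231/(-1*(-1/15192) + 908530) = 1518231/(1/15192 + 908530) = 1518231/(13802387761/15192) = 1518231*(15192/13802387761) = 23064965352/13802387761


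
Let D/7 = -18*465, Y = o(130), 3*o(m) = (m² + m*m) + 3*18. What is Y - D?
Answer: 209624/3 ≈ 69875.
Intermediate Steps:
o(m) = 18 + 2*m²/3 (o(m) = ((m² + m*m) + 3*18)/3 = ((m² + m²) + 54)/3 = (2*m² + 54)/3 = (54 + 2*m²)/3 = 18 + 2*m²/3)
Y = 33854/3 (Y = 18 + (⅔)*130² = 18 + (⅔)*16900 = 18 + 33800/3 = 33854/3 ≈ 11285.)
D = -58590 (D = 7*(-18*465) = 7*(-8370) = -58590)
Y - D = 33854/3 - 1*(-58590) = 33854/3 + 58590 = 209624/3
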